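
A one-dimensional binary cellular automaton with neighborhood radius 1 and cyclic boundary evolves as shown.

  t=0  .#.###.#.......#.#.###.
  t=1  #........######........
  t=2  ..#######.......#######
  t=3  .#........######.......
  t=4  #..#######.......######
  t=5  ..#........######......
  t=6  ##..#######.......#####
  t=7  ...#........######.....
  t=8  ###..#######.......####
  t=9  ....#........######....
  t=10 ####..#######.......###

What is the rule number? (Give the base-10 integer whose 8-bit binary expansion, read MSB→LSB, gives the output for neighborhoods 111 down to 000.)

3

  ### -> .   bit 7 = 0  t=0,i=4
  ##. -> .   bit 6 = 0  t=0,i=5
  #.# -> .   bit 5 = 0  t=0,i=2
  #.. -> .   bit 4 = 0  t=0,i=8
  .## -> .   bit 3 = 0  t=0,i=3
  .#. -> .   bit 2 = 0  t=0,i=1
  ..# -> #   bit 1 = 1  t=0,i=0
  ... -> #   bit 0 = 1  t=0,i=9
  bits 00000011 = 3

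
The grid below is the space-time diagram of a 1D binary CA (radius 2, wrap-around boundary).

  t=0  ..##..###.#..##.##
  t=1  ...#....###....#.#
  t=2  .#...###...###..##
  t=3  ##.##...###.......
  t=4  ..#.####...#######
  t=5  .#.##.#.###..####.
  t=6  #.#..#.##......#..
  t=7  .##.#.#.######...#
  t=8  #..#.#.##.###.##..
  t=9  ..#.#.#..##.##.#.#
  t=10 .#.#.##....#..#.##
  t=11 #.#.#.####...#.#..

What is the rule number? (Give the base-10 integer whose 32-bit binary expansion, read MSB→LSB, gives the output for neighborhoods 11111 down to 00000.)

3986103307

  ##### -> #   bit 31 = 1  t=4,i=13
  ####. -> #   bit 30 = 1  t=4,i=6
  ###.# -> #   bit 29 = 1  t=0,i=8
  ###.. -> .   bit 28 = 0  t=1,i=10
  ##.## -> #   bit 27 = 1  t=0,i=15
  ##.#. -> #   bit 26 = 1  t=0,i=9
  ##..# -> .   bit 25 = 0  t=0,i=0
  ##... -> #   bit 24 = 1  t=1,i=11
  #.### -> #   bit 23 = 1  t=4,i=4
  #.##. -> .   bit 22 = 0  t=0,i=16
  #.#.# -> .   bit 21 = 0  t=5,i=6
  #.#.. -> #   bit 20 = 1  t=0,i=10
  #..## -> .   bit 19 = 0  t=0,i=1
  #..#. -> #   bit 18 = 1  t=4,i=1
  #...# -> #   bit 17 = 1  t=1,i=1
  #.... -> #   bit 16 = 1  t=1,i=5
  .#### -> .   bit 15 = 0  t=4,i=5
  .###. -> .   bit 14 = 0  t=0,i=7
  .##.# -> .   bit 13 = 0  t=0,i=14
  .##.. -> #   bit 12 = 1  t=0,i=3
  .#.## -> #   bit 11 = 1  t=4,i=3
  .#.#. -> #   bit 10 = 1  t=1,i=16
  .#..# -> .   bit 9 = 0  t=0,i=11
  .#... -> .   bit 8 = 0  t=1,i=0
  ..### -> .   bit 7 = 0  t=0,i=6
  ..##. -> .   bit 6 = 0  t=0,i=2
  ..#.# -> .   bit 5 = 0  t=1,i=15
  ..#.. -> .   bit 4 = 0  t=1,i=3
  ...## -> #   bit 3 = 1  t=1,i=7
  ...#. -> .   bit 2 = 0  t=1,i=2
  ....# -> #   bit 1 = 1  t=1,i=6
  ..... -> #   bit 0 = 1  t=3,i=13
  bits 11101101100101110001110000001011 = 3986103307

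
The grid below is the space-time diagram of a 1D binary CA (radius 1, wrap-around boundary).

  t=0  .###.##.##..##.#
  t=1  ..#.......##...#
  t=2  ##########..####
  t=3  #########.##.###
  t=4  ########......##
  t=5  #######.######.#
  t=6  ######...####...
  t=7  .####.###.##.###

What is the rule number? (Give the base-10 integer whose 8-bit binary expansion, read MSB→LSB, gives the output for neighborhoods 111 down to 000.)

  ###|#  b7=1 t=0,i=2
  ##.|.  b6=0 t=0,i=3
  #.#|.  b5=0 t=0,i=0
  #..|#  b4=1 t=0,i=10
  .##|.  b3=0 t=0,i=1
  .#.|#  b2=1 t=0,i=15
  ..#|#  b1=1 t=0,i=11
  ...|#  b0=1 t=1,i=4
  bits 10010111 = 151

151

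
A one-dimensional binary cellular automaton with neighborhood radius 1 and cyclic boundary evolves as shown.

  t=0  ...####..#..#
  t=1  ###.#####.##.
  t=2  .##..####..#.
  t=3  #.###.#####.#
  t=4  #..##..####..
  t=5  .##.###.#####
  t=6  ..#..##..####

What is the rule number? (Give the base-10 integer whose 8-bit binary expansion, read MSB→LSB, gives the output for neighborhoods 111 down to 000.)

  ### -> #   bit 7 = 1  t=0,i=4
  ##. -> #   bit 6 = 1  t=0,i=6
  #.# -> .   bit 5 = 0  t=1,i=3
  #.. -> #   bit 4 = 1  t=0,i=0
  .## -> .   bit 3 = 0  t=0,i=3
  .#. -> .   bit 2 = 0  t=0,i=9
  ..# -> #   bit 1 = 1  t=0,i=2
  ... -> #   bit 0 = 1  t=0,i=1
  bits 11010011 = 211

211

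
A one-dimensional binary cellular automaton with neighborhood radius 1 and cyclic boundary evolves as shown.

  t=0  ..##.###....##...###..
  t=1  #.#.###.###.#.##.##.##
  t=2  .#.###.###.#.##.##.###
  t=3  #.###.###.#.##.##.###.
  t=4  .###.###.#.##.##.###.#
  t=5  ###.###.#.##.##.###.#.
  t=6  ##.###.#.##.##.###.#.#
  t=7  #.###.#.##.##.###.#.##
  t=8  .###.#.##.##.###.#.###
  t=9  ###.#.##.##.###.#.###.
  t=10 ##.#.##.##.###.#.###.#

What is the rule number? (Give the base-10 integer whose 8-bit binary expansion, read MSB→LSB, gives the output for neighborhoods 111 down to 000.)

  ###|#  b7=1 t=0,i=6
  ##.|.  b6=0 t=0,i=3
  #.#|#  b5=1 t=0,i=4
  #..|#  b4=1 t=0,i=8
  .##|#  b3=1 t=0,i=2
  .#.|.  b2=0 t=1,i=2
  ..#|.  b1=0 t=0,i=1
  ...|#  b0=1 t=0,i=0
  bits 10111001 = 185

185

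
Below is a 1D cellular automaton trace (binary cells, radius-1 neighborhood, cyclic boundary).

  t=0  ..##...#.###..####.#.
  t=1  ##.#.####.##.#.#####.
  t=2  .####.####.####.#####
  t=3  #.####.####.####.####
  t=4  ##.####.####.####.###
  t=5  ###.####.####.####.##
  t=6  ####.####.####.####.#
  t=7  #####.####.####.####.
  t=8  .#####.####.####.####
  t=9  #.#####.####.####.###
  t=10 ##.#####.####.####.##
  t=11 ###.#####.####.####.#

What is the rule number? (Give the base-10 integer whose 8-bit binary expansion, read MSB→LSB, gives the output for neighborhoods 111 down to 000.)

231

  [7] ### => #  t=0,i=10
  [6] ##. => #  t=0,i=3
  [5] #.# => #  t=0,i=8
  [4] #.. => .  t=0,i=4
  [3] .## => .  t=0,i=2
  [2] .#. => #  t=0,i=7
  [1] ..# => #  t=0,i=1
  [0] ... => #  t=0,i=0
  bits 11100111 = 231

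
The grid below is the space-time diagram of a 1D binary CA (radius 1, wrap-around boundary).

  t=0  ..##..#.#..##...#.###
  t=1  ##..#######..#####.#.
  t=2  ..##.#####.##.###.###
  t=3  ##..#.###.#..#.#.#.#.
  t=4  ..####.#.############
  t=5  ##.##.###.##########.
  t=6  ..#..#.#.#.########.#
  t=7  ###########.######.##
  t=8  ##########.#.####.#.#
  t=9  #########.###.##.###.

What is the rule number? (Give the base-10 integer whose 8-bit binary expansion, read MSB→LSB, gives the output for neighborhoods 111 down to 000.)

183

  nb ###: next=#  (t=0,i=19, bit7=1)
  nb ##.: next=.  (t=0,i=3, bit6=0)
  nb #.#: next=#  (t=0,i=7, bit5=1)
  nb #..: next=#  (t=0,i=0, bit4=1)
  nb .##: next=.  (t=0,i=2, bit3=0)
  nb .#.: next=#  (t=0,i=6, bit2=1)
  nb ..#: next=#  (t=0,i=1, bit1=1)
  nb ...: next=#  (t=0,i=14, bit0=1)
  bits 10110111 = 183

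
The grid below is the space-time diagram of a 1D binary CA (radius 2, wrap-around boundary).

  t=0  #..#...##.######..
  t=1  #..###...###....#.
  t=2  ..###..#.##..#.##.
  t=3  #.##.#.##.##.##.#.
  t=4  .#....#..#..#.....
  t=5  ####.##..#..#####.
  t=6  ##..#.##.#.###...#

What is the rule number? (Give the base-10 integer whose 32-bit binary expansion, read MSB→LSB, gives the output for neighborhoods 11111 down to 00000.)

  nb #####: next=.  (t=0,i=12, bit31=0)
  nb ####.: next=.  (t=0,i=14, bit30=0)
  nb ###.#: next=.  (t=5,i=3, bit29=0)
  nb ###..: next=.  (t=0,i=15, bit28=0)
  nb ##.##: next=#  (t=0,i=9, bit27=1)
  nb ##.#.: next=.  (t=3,i=4, bit26=0)
  nb ##..#: next=#  (t=0,i=16, bit25=1)
  nb ##...: next=.  (t=1,i=6, bit24=0)
  nb #.###: next=#  (t=0,i=10, bit23=1)
  nb #.##.: next=.  (t=2,i=9, bit22=0)
  nb #.#.#: next=.  (t=3,i=0, bit21=0)
  nb #.#..: next=.  (t=1,i=0, bit20=0)
  nb #..##: next=#  (t=1,i=2, bit19=1)
  nb #..#.: next=.  (t=0,i=2, bit18=0)
  nb #...#: next=#  (t=0,i=5, bit17=1)
  nb #....: next=#  (t=1,i=13, bit16=1)
  nb .####: next=#  (t=0,i=11, bit15=1)
  nb .###.: next=#  (t=1,i=4, bit14=1)
  nb .##.#: next=.  (t=0,i=8, bit13=0)
  nb .##..: next=#  (t=2,i=10, bit12=1)
  nb .#.##: next=#  (t=2,i=8, bit11=1)
  nb .#.#.: next=.  (t=1,i=17, bit10=0)
  nb .#..#: next=.  (t=0,i=1, bit9=0)
  nb .#...: next=#  (t=0,i=4, bit8=1)
  nb ..###: next=#  (t=1,i=3, bit7=1)
  nb ..##.: next=.  (t=0,i=7, bit6=0)
  nb ..#.#: next=#  (t=1,i=16, bit5=1)
  nb ..#..: next=#  (t=0,i=0, bit4=1)
  nb ...##: next=.  (t=0,i=6, bit3=0)
  nb ...#.: next=#  (t=1,i=15, bit2=1)
  nb ....#: next=.  (t=1,i=14, bit1=0)
  nb .....: next=#  (t=4,i=15, bit0=1)
  bits 00001010100010111101100110110101 = 176937397

176937397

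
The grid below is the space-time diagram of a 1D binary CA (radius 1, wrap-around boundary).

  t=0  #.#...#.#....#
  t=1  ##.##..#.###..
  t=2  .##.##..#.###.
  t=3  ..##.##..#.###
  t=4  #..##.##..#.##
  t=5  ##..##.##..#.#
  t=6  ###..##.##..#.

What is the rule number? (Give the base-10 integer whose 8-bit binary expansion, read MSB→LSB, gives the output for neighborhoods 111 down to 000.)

241

  ###|#  b7=1 t=1,i=10
  ##.|#  b6=1 t=0,i=0
  #.#|#  b5=1 t=0,i=1
  #..|#  b4=1 t=0,i=3
  .##|.  b3=0 t=0,i=13
  .#.|.  b2=0 t=0,i=2
  ..#|.  b1=0 t=0,i=5
  ...|#  b0=1 t=0,i=4
  bits 11110001 = 241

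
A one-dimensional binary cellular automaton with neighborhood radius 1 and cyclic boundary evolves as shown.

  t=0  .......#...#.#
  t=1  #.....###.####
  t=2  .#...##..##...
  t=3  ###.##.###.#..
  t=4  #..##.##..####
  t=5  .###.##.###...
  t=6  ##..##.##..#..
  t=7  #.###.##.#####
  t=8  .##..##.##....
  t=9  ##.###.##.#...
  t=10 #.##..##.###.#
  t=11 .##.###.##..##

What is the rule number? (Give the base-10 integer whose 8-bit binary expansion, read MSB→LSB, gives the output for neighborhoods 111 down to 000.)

  ###|.  b7=0 t=1,i=7
  ##.|.  b6=0 t=1,i=0
  #.#|#  b5=1 t=0,i=12
  #..|#  b4=1 t=0,i=0
  .##|#  b3=1 t=1,i=6
  .#.|#  b2=1 t=0,i=7
  ..#|#  b1=1 t=0,i=6
  ...|.  b0=0 t=0,i=1
  bits 00111110 = 62

62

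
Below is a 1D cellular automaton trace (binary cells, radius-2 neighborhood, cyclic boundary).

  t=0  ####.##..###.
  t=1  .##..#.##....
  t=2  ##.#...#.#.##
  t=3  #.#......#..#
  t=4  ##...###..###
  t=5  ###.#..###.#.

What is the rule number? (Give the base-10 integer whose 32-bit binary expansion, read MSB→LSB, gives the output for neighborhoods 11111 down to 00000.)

  ##### -> .   bit 31 = 0  t=4,i=12
  ####. -> #   bit 30 = 1  t=0,i=2
  ###.# -> .   bit 29 = 0  t=0,i=3
  ###.. -> #   bit 28 = 1  t=4,i=1
  ##.## -> .   bit 27 = 0  t=0,i=4
  ##.#. -> #   bit 26 = 1  t=2,i=2
  ##..# -> #   bit 25 = 1  t=0,i=7
  ##... -> #   bit 24 = 1  t=1,i=9
  #.### -> .   bit 23 = 0  t=0,i=0
  #.##. -> #   bit 22 = 1  t=0,i=5
  #.#.# -> #   bit 21 = 1  t=2,i=9
  #.#.. -> .   bit 20 = 0  t=2,i=3
  #..## -> #   bit 19 = 1  t=0,i=8
  #..#. -> .   bit 18 = 0  t=1,i=4
  #...# -> .   bit 17 = 0  t=2,i=5
  #.... -> .   bit 16 = 0  t=1,i=10
  .#### -> #   bit 15 = 1  t=0,i=1
  .###. -> .   bit 14 = 0  t=0,i=10
  .##.# -> #   bit 13 = 1  t=3,i=0
  .##.. -> .   bit 12 = 0  t=0,i=6
  .#.## -> .   bit 11 = 0  t=1,i=6
  .#.#. -> .   bit 10 = 0  t=2,i=8
  .#..# -> #   bit 9 = 1  t=3,i=10
  .#... -> .   bit 8 = 0  t=2,i=4
  ..### -> .   bit 7 = 0  t=0,i=9
  ..##. -> #   bit 6 = 1  t=1,i=1
  ..#.# -> .   bit 5 = 0  t=1,i=5
  ..#.. -> .   bit 4 = 0  t=3,i=9
  ...## -> #   bit 3 = 1  t=1,i=0
  ...#. -> .   bit 2 = 0  t=2,i=6
  ....# -> #   bit 1 = 1  t=1,i=12
  ..... -> #   bit 0 = 1  t=1,i=11
  bits 01010111011010001010001001001011 = 1466475083

1466475083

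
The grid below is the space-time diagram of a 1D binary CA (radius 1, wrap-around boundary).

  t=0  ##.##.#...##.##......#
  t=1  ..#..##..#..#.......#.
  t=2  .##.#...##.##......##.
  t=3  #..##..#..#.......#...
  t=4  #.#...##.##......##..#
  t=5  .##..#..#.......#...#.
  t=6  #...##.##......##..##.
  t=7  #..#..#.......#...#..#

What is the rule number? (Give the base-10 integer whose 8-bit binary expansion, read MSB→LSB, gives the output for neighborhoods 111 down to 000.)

  ### -> .   bit 7 = 0  t=0,i=0
  ##. -> .   bit 6 = 0  t=0,i=1
  #.# -> #   bit 5 = 1  t=0,i=2
  #.. -> .   bit 4 = 0  t=0,i=7
  .## -> .   bit 3 = 0  t=0,i=3
  .#. -> #   bit 2 = 1  t=0,i=6
  ..# -> #   bit 1 = 1  t=0,i=9
  ... -> .   bit 0 = 0  t=0,i=8
  bits 00100110 = 38

38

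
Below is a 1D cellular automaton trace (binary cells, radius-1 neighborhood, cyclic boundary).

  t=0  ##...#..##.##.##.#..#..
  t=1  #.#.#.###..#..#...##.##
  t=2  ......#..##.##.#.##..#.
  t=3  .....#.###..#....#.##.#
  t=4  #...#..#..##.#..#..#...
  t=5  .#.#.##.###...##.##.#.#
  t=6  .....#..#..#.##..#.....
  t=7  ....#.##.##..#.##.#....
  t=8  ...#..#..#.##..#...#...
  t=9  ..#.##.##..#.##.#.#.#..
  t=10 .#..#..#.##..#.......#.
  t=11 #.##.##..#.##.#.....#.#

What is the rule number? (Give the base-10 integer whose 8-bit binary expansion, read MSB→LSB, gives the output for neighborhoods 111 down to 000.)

26

  [7] ### => .  t=1,i=7
  [6] ##. => .  t=0,i=1
  [5] #.# => .  t=0,i=10
  [4] #.. => #  t=0,i=2
  [3] .## => #  t=0,i=0
  [2] .#. => .  t=0,i=5
  [1] ..# => #  t=0,i=4
  [0] ... => .  t=0,i=3
  bits 00011010 = 26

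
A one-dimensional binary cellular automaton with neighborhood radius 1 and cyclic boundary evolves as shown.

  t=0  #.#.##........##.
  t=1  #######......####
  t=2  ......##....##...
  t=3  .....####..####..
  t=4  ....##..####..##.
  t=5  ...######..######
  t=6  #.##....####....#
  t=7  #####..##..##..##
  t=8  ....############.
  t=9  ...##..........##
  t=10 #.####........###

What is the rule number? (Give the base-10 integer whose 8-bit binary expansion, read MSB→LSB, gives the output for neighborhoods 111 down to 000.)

126

  nb ###: next=.  (t=1,i=0, bit7=0)
  nb ##.: next=#  (t=0,i=5, bit6=1)
  nb #.#: next=#  (t=0,i=1, bit5=1)
  nb #..: next=#  (t=0,i=6, bit4=1)
  nb .##: next=#  (t=0,i=4, bit3=1)
  nb .#.: next=#  (t=0,i=0, bit2=1)
  nb ..#: next=#  (t=0,i=13, bit1=1)
  nb ...: next=.  (t=0,i=7, bit0=0)
  bits 01111110 = 126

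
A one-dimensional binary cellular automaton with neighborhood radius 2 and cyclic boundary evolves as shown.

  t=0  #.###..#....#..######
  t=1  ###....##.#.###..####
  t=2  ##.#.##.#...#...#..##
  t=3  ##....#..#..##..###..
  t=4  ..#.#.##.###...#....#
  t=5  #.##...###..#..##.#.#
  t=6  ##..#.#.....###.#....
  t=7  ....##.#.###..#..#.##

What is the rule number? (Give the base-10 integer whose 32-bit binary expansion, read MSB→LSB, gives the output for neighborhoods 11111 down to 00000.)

  #####|#  b31=1 t=0,i=17
  ####.|#  b30=1 t=0,i=20
  ###.#|#  b29=1 t=0,i=0
  ###..|.  b28=0 t=0,i=4
  ##.##|#  b27=1 t=0,i=1
  ##.#.|.  b26=0 t=1,i=9
  ##..#|.  b25=0 t=0,i=5
  ##...|#  b24=1 t=1,i=3
  #.###|#  b23=1 t=0,i=2
  #.##.|.  b22=0 t=2,i=5
  #.#.#|.  b21=0 t=1,i=10
  #.#..|.  b20=0 t=2,i=8
  #..##|#  b19=1 t=0,i=14
  #..#.|.  b18=0 t=0,i=6
  #...#|.  b17=0 t=2,i=10
  #....|.  b16=0 t=0,i=9
  .####|.  b15=0 t=0,i=16
  .###.|.  b14=0 t=0,i=3
  .##.#|#  b13=1 t=1,i=8
  .##..|.  b12=0 t=3,i=1
  .#.##|.  b11=0 t=1,i=11
  .#.#.|#  b10=1 t=4,i=3
  .#..#|#  b9=1 t=0,i=13
  .#...|#  b8=1 t=0,i=8
  ..###|.  b7=0 t=0,i=15
  ..##.|.  b6=0 t=1,i=7
  ..#.#|#  b5=1 t=4,i=2
  ..#..|#  b4=1 t=0,i=7
  ...##|#  b3=1 t=1,i=6
  ...#.|.  b2=0 t=0,i=11
  ....#|#  b1=1 t=0,i=10
  .....|#  b0=1 t=6,i=9
  bits 11101001100010000010011100111011 = 3918014267

3918014267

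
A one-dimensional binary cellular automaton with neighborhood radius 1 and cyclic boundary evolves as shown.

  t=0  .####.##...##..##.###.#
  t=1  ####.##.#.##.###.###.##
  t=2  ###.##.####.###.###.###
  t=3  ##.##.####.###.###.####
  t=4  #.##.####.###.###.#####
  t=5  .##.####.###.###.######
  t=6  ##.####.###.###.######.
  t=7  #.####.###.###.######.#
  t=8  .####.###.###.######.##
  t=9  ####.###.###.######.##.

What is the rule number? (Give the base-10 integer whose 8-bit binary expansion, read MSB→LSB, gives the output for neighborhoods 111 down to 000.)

  [7] ### => #  t=0,i=2
  [6] ##. => .  t=0,i=4
  [5] #.# => #  t=0,i=0
  [4] #.. => #  t=0,i=8
  [3] .## => #  t=0,i=1
  [2] .#. => #  t=0,i=22
  [1] ..# => #  t=0,i=10
  [0] ... => .  t=0,i=9
  bits 10111110 = 190

190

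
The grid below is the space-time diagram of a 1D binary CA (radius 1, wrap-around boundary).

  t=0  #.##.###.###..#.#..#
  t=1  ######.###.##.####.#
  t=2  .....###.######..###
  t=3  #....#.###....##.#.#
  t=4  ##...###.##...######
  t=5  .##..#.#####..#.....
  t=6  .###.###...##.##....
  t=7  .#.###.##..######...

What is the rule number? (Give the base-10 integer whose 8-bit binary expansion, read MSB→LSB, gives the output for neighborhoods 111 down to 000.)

  ###|.  b7=0 t=0,i=6
  ##.|#  b6=1 t=0,i=0
  #.#|#  b5=1 t=0,i=1
  #..|#  b4=1 t=0,i=12
  .##|#  b3=1 t=0,i=2
  .#.|#  b2=1 t=0,i=14
  ..#|.  b1=0 t=0,i=13
  ...|.  b0=0 t=2,i=1
  bits 01111100 = 124

124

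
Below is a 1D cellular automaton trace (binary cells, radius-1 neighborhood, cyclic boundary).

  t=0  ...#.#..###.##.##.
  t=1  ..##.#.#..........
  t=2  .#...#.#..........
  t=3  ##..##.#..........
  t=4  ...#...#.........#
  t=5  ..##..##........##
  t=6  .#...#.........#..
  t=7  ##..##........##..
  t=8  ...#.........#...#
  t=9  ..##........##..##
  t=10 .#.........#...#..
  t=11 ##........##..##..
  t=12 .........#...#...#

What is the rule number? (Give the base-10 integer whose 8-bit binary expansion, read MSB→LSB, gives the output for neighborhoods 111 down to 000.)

  ###|.  b7=0 t=0,i=9
  ##.|.  b6=0 t=0,i=10
  #.#|.  b5=0 t=0,i=4
  #..|.  b4=0 t=0,i=6
  .##|.  b3=0 t=0,i=8
  .#.|#  b2=1 t=0,i=3
  ..#|#  b1=1 t=0,i=2
  ...|.  b0=0 t=0,i=0
  bits 00000110 = 6

6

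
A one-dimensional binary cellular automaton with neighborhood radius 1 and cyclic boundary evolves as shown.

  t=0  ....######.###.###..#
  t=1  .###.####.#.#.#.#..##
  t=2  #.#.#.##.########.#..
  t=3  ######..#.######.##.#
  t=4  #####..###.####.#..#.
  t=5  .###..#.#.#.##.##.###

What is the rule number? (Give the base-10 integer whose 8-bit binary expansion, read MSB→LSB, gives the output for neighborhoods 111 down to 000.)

  ### -> #   bit 7 = 1  t=0,i=5
  ##. -> .   bit 6 = 0  t=0,i=9
  #.# -> #   bit 5 = 1  t=0,i=10
  #.. -> .   bit 4 = 0  t=0,i=0
  .## -> .   bit 3 = 0  t=0,i=4
  .#. -> #   bit 2 = 1  t=0,i=20
  ..# -> #   bit 1 = 1  t=0,i=3
  ... -> #   bit 0 = 1  t=0,i=1
  bits 10100111 = 167

167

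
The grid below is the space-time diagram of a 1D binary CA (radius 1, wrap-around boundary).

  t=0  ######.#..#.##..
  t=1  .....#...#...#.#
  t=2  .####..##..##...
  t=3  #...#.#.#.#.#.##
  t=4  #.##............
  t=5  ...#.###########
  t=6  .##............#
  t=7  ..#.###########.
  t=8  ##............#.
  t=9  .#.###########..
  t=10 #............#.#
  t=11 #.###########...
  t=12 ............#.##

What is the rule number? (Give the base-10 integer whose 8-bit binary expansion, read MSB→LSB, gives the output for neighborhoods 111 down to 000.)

  ### -> .   bit 7 = 0  t=0,i=1
  ##. -> #   bit 6 = 1  t=0,i=5
  #.# -> .   bit 5 = 0  t=0,i=6
  #.. -> .   bit 4 = 0  t=0,i=8
  .## -> .   bit 3 = 0  t=0,i=0
  .#. -> .   bit 2 = 0  t=0,i=7
  ..# -> #   bit 1 = 1  t=0,i=9
  ... -> #   bit 0 = 1  t=1,i=1
  bits 01000011 = 67

67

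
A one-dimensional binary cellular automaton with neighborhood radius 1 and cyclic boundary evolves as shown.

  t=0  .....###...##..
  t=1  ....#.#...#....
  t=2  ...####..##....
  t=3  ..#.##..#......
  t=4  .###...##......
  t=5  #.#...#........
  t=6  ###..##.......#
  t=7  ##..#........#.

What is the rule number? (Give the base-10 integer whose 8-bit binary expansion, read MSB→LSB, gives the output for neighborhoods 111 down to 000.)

  nb ###: next=#  (t=0,i=6, bit7=1)
  nb ##.: next=.  (t=0,i=7, bit6=0)
  nb #.#: next=#  (t=1,i=5, bit5=1)
  nb #..: next=.  (t=0,i=8, bit4=0)
  nb .##: next=.  (t=0,i=5, bit3=0)
  nb .#.: next=#  (t=1,i=4, bit2=1)
  nb ..#: next=#  (t=0,i=4, bit1=1)
  nb ...: next=.  (t=0,i=0, bit0=0)
  bits 10100110 = 166

166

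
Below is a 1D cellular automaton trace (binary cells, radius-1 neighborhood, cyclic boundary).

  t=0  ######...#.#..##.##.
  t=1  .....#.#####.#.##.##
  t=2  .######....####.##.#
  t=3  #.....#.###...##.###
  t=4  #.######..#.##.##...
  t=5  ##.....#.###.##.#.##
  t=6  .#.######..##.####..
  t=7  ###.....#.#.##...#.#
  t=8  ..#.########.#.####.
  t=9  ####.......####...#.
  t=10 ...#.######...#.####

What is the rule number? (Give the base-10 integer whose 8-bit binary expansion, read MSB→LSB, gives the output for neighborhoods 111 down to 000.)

  nb ###: next=.  (t=0,i=1, bit7=0)
  nb ##.: next=#  (t=0,i=5, bit6=1)
  nb #.#: next=#  (t=0,i=10, bit5=1)
  nb #..: next=.  (t=0,i=6, bit4=0)
  nb .##: next=.  (t=0,i=0, bit3=0)
  nb .#.: next=#  (t=0,i=9, bit2=1)
  nb ..#: next=#  (t=0,i=8, bit1=1)
  nb ...: next=#  (t=0,i=7, bit0=1)
  bits 01100111 = 103

103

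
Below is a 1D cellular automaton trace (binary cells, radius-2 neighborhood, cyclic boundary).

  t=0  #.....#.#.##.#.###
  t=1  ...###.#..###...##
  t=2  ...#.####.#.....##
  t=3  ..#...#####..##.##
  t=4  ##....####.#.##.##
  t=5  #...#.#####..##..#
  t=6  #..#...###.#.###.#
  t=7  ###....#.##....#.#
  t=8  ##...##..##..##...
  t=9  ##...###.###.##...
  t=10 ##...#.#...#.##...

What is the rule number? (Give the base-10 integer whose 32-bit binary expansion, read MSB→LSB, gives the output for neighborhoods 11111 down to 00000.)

3864311495

  ##### -> #   bit 31 = 1  t=3,i=8
  ####. -> #   bit 30 = 1  t=0,i=17
  ###.# -> #   bit 29 = 1  t=1,i=5
  ###.. -> .   bit 28 = 0  t=0,i=0
  ##.## -> .   bit 27 = 0  t=3,i=15
  ##.#. -> #   bit 26 = 1  t=0,i=12
  ##..# -> #   bit 25 = 1  t=3,i=0
  ##... -> .   bit 24 = 0  t=0,i=1
  #.### -> .   bit 23 = 0  t=0,i=15
  #.##. -> #   bit 22 = 1  t=0,i=10
  #.#.# -> .   bit 21 = 0  t=0,i=8
  #.#.. -> #   bit 20 = 1  t=1,i=7
  #..## -> .   bit 19 = 0  t=1,i=9
  #..#. -> #   bit 18 = 1  t=3,i=1
  #...# -> .   bit 17 = 0  t=1,i=1
  #.... -> .   bit 16 = 0  t=0,i=2
  .#### -> #   bit 15 = 1  t=0,i=16
  .###. -> .   bit 14 = 0  t=1,i=4
  .##.# -> #   bit 13 = 1  t=0,i=11
  .##.. -> #   bit 12 = 1  t=1,i=17
  .#.## -> .   bit 11 = 0  t=0,i=9
  .#.#. -> #   bit 10 = 1  t=0,i=7
  .#..# -> #   bit 9 = 1  t=1,i=8
  .#... -> .   bit 8 = 0  t=2,i=11
  ..### -> #   bit 7 = 1  t=1,i=3
  ..##. -> #   bit 6 = 1  t=1,i=16
  ..#.# -> .   bit 5 = 0  t=0,i=6
  ..#.. -> .   bit 4 = 0  t=3,i=2
  ...## -> .   bit 3 = 0  t=1,i=2
  ...#. -> #   bit 2 = 1  t=0,i=5
  ....# -> #   bit 1 = 1  t=0,i=4
  ..... -> #   bit 0 = 1  t=0,i=3
  bits 11100110010101001011011011000111 = 3864311495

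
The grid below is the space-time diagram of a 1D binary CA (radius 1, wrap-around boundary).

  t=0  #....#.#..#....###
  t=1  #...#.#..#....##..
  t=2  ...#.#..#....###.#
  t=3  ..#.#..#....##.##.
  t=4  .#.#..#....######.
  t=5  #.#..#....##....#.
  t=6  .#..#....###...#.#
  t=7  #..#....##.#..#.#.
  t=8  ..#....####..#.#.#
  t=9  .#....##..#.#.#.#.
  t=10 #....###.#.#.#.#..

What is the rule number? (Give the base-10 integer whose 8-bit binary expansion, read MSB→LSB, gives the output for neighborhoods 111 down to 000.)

106

  nb ###: next=.  (t=0,i=16, bit7=0)
  nb ##.: next=#  (t=0,i=0, bit6=1)
  nb #.#: next=#  (t=0,i=6, bit5=1)
  nb #..: next=.  (t=0,i=1, bit4=0)
  nb .##: next=#  (t=0,i=15, bit3=1)
  nb .#.: next=.  (t=0,i=5, bit2=0)
  nb ..#: next=#  (t=0,i=4, bit1=1)
  nb ...: next=.  (t=0,i=2, bit0=0)
  bits 01101010 = 106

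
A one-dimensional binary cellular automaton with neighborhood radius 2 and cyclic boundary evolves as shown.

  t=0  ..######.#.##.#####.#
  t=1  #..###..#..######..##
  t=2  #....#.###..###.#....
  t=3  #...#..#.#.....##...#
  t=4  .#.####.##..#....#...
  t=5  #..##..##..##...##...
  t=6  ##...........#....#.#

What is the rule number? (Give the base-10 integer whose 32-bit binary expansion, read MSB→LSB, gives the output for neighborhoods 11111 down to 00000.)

  [31] ##### => #  t=0,i=4
  [30] ####. => .  t=0,i=6
  [29] ###.# => .  t=0,i=7
  [28] ###.. => #  t=1,i=0
  [27] ##.## => #  t=0,i=13
  [26] ##.#. => #  t=0,i=8
  [25] ##..# => .  t=1,i=1
  [24] ##... => #  t=3,i=1
  [23] #.### => #  t=0,i=14
  [22] #.##. => #  t=0,i=11
  [21] #.#.# => .  t=0,i=9
  [20] #.#.. => #  t=0,i=20
  [19] #..## => .  t=0,i=1
  [18] #..#. => #  t=1,i=7
  [17] #...# => .  t=3,i=2
  [16] #.... => .  t=2,i=2
  [15] .#### => #  t=0,i=3
  [14] .###. => .  t=1,i=4
  [13] .##.# => #  t=0,i=12
  [12] .##.. => .  t=3,i=0
  [11] .#.## => .  t=0,i=10
  [10] .#.#. => #  t=3,i=8
  [9] .#..# => #  t=0,i=0
  [8] .#... => .  t=2,i=1
  [7] ..### => .  t=0,i=2
  [6] ..##. => .  t=3,i=15
  [5] ..#.# => .  t=2,i=5
  [4] ..#.. => #  t=1,i=8
  [3] ...## => .  t=3,i=14
  [2] ...#. => #  t=2,i=4
  [1] ....# => .  t=2,i=3
  [0] ..... => #  t=3,i=12
  bits 10011101110101001010011000010101 = 2647959061

2647959061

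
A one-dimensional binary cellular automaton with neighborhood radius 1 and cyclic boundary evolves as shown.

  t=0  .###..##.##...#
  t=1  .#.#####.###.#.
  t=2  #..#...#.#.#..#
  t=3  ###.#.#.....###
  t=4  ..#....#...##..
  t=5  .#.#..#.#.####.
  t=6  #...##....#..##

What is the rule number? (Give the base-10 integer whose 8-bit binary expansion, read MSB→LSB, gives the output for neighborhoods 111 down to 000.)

90

  nb ###: next=.  (t=0,i=2, bit7=0)
  nb ##.: next=#  (t=0,i=3, bit6=1)
  nb #.#: next=.  (t=0,i=0, bit5=0)
  nb #..: next=#  (t=0,i=4, bit4=1)
  nb .##: next=#  (t=0,i=1, bit3=1)
  nb .#.: next=.  (t=0,i=14, bit2=0)
  nb ..#: next=#  (t=0,i=5, bit1=1)
  nb ...: next=.  (t=0,i=12, bit0=0)
  bits 01011010 = 90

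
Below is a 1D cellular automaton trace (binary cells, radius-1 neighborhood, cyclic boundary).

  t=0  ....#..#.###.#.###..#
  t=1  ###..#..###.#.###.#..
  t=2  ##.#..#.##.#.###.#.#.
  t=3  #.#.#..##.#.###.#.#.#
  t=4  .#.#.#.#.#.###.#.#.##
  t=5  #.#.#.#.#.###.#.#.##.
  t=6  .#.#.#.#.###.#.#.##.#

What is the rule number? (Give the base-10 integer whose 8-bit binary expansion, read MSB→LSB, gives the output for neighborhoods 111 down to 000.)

  [7] ### => #  t=0,i=10
  [6] ##. => .  t=0,i=11
  [5] #.# => #  t=0,i=8
  [4] #.. => #  t=0,i=0
  [3] .## => #  t=0,i=9
  [2] .#. => .  t=0,i=4
  [1] ..# => .  t=0,i=3
  [0] ... => #  t=0,i=1
  bits 10111001 = 185

185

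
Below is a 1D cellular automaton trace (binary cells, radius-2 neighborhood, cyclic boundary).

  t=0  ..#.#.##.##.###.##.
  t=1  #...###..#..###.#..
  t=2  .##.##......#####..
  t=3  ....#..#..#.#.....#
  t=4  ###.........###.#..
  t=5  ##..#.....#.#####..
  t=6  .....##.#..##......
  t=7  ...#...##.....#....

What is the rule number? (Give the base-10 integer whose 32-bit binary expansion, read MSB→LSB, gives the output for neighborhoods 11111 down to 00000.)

619923842

  [31] ##### => .  t=2,i=14
  [30] ####. => .  t=2,i=15
  [29] ###.# => #  t=0,i=14
  [28] ###.. => .  t=1,i=6
  [27] ##.## => .  t=0,i=8
  [26] ##.#. => #  t=1,i=15
  [25] ##..# => .  t=1,i=7
  [24] ##... => .  t=0,i=18
  [23] #.### => #  t=0,i=12
  [22] #.##. => #  t=0,i=6
  [21] #.#.# => #  t=0,i=4
  [20] #.#.. => #  t=1,i=16
  [19] #..## => .  t=1,i=11
  [18] #..#. => .  t=1,i=8
  [17] #...# => #  t=0,i=0
  [16] #.... => #  t=2,i=7
  [15] .#### => .  t=2,i=13
  [14] .###. => #  t=0,i=13
  [13] .##.# => .  t=0,i=7
  [12] .##.. => .  t=0,i=17
  [11] .#.## => #  t=0,i=5
  [10] .#.#. => .  t=0,i=3
  [9] .#..# => .  t=1,i=10
  [8] .#... => #  t=1,i=1
  [7] ..### => #  t=1,i=4
  [6] ..##. => .  t=2,i=1
  [5] ..#.# => .  t=0,i=2
  [4] ..#.. => .  t=1,i=0
  [3] ...## => .  t=1,i=3
  [2] ...#. => .  t=0,i=1
  [1] ....# => #  t=2,i=10
  [0] ..... => .  t=2,i=8
  bits 00100100111100110100100110000010 = 619923842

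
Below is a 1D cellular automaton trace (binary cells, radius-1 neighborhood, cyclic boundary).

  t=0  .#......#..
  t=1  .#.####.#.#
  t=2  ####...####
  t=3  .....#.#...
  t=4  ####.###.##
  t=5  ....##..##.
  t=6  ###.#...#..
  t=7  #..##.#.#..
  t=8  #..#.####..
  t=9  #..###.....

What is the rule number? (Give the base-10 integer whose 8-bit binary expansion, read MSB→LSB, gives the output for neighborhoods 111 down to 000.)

  ###|.  b7=0 t=1,i=4
  ##.|.  b6=0 t=1,i=6
  #.#|#  b5=1 t=1,i=0
  #..|.  b4=0 t=0,i=2
  .##|#  b3=1 t=1,i=3
  .#.|#  b2=1 t=0,i=1
  ..#|.  b1=0 t=0,i=0
  ...|#  b0=1 t=0,i=3
  bits 00101101 = 45

45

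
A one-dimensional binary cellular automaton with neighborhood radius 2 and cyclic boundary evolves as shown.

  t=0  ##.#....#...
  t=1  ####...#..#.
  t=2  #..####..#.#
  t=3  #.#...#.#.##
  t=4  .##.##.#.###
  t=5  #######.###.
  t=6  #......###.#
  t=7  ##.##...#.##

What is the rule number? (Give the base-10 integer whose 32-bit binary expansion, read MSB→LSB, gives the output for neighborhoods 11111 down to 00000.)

  #####|.  b31=0 t=5,i=2
  ####.|.  b30=0 t=1,i=2
  ###.#|.  b29=0 t=3,i=0
  ###..|#  b28=1 t=1,i=3
  ##.##|#  b27=1 t=4,i=0
  ##.#.|#  b26=1 t=0,i=2
  ##..#|.  b25=0 t=2,i=1
  ##...|#  b24=1 t=1,i=4
  #.###|#  b23=1 t=1,i=0
  #.##.|#  b22=1 t=2,i=11
  #.#.#|.  b21=0 t=3,i=8
  #.#..|#  b20=1 t=0,i=3
  #..##|#  b19=1 t=2,i=2
  #..#.|#  b18=1 t=1,i=9
  #...#|#  b17=1 t=0,i=10
  #....|.  b16=0 t=0,i=5
  .####|.  b15=0 t=1,i=1
  .###.|#  b14=1 t=3,i=11
  .##.#|#  b13=1 t=0,i=1
  .##..|#  b12=1 t=2,i=0
  .#.##|#  b11=1 t=1,i=11
  .#.#.|#  b10=1 t=3,i=7
  .#..#|.  b9=0 t=1,i=8
  .#...|.  b8=0 t=0,i=4
  ..###|.  b7=0 t=2,i=3
  ..##.|#  b6=1 t=0,i=0
  ..#.#|.  b5=0 t=1,i=10
  ..#..|.  b4=0 t=0,i=8
  ...##|.  b3=0 t=0,i=11
  ...#.|#  b2=1 t=0,i=7
  ....#|.  b1=0 t=0,i=6
  .....|#  b0=1 t=6,i=3
  bits 00011101110111100111110001000101 = 501120069

501120069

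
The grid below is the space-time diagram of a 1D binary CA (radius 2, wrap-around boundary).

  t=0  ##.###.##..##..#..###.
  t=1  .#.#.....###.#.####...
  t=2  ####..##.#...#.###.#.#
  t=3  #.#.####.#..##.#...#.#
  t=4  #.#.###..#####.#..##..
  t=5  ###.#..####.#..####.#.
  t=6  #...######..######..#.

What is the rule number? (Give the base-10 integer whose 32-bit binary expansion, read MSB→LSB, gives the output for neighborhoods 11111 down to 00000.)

1136174839

  [31] ##### => .  t=2,i=1
  [30] ####. => #  t=1,i=17
  [29] ###.# => .  t=0,i=5
  [28] ###.. => .  t=1,i=18
  [27] ##.## => .  t=0,i=2
  [26] ##.#. => .  t=1,i=12
  [25] ##..# => #  t=0,i=9
  [24] ##... => #  t=1,i=19
  [23] #.### => #  t=0,i=3
  [22] #.##. => .  t=0,i=0
  [21] #.#.# => #  t=1,i=13
  [20] #.#.. => #  t=1,i=3
  [19] #..## => #  t=0,i=10
  [18] #..#. => .  t=0,i=14
  [17] #...# => .  t=2,i=11
  [16] #.... => .  t=1,i=5
  [15] .#### => #  t=1,i=16
  [14] .###. => .  t=0,i=4
  [13] .##.# => #  t=0,i=1
  [12] .##.. => .  t=0,i=8
  [11] .#.## => .  t=1,i=14
  [10] .#.#. => #  t=1,i=2
  [9] .#..# => #  t=0,i=16
  [8] .#... => .  t=1,i=4
  [7] ..### => #  t=0,i=18
  [6] ..##. => #  t=0,i=11
  [5] ..#.# => #  t=1,i=1
  [4] ..#.. => #  t=0,i=15
  [3] ...## => .  t=1,i=8
  [2] ...#. => #  t=1,i=0
  [1] ....# => #  t=1,i=7
  [0] ..... => #  t=1,i=6
  bits 01000011101110001010011011110111 = 1136174839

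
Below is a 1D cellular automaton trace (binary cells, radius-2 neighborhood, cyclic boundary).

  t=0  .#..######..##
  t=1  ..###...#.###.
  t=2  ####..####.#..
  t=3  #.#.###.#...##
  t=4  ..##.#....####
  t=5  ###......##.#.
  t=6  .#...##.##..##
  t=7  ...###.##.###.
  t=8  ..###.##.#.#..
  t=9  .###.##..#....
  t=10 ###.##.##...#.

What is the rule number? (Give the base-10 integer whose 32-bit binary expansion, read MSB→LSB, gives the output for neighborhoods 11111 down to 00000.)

  nb #####: next=.  (t=0,i=6, bit31=0)
  nb ####.: next=#  (t=0,i=8, bit30=1)
  nb ###.#: next=.  (t=2,i=9, bit29=0)
  nb ###..: next=.  (t=0,i=9, bit28=0)
  nb ##.##: next=#  (t=6,i=7, bit27=1)
  nb ##.#.: next=.  (t=0,i=0, bit26=0)
  nb ##..#: next=#  (t=0,i=10, bit25=1)
  nb ##...: next=.  (t=1,i=5, bit24=0)
  nb #.###: next=.  (t=1,i=10, bit23=0)
  nb #.##.: next=#  (t=6,i=8, bit22=1)
  nb #.#.#: next=#  (t=3,i=2, bit21=1)
  nb #.#..: next=.  (t=0,i=1, bit20=0)
  nb #..##: next=#  (t=0,i=3, bit19=1)
  nb #..#.: next=#  (t=9,i=8, bit18=1)
  nb #...#: next=#  (t=1,i=0, bit17=1)
  nb #....: next=.  (t=4,i=7, bit16=0)
  nb .####: next=.  (t=0,i=5, bit15=0)
  nb .###.: next=#  (t=1,i=3, bit14=1)
  nb .##.#: next=.  (t=0,i=13, bit13=0)
  nb .##..: next=.  (t=6,i=9, bit12=0)
  nb .#.##: next=#  (t=1,i=9, bit11=1)
  nb .#.#.: next=.  (t=8,i=10, bit10=0)
  nb .#..#: next=#  (t=0,i=2, bit9=1)
  nb .#...: next=.  (t=3,i=9, bit8=0)
  nb ..###: next=#  (t=0,i=4, bit7=1)
  nb ..##.: next=#  (t=0,i=12, bit6=1)
  nb ..#.#: next=#  (t=1,i=8, bit5=1)
  nb ..#..: next=.  (t=9,i=9, bit4=0)
  nb ...##: next=#  (t=1,i=1, bit3=1)
  nb ...#.: next=#  (t=1,i=7, bit2=1)
  nb ....#: next=.  (t=4,i=8, bit1=0)
  nb .....: next=#  (t=5,i=5, bit0=1)
  bits 01001010011011100100101011101101 = 1248742125

1248742125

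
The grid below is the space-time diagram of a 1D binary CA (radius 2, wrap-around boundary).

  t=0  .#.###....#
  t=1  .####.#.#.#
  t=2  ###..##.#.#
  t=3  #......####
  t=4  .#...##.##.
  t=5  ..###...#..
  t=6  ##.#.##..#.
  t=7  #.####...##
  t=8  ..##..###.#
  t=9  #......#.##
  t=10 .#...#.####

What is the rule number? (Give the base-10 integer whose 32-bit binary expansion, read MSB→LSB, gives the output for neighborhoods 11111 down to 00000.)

2247281450

  nb #####: next=#  (t=3,i=9, bit31=1)
  nb ####.: next=.  (t=1,i=3, bit30=0)
  nb ###.#: next=.  (t=1,i=4, bit29=0)
  nb ###..: next=.  (t=0,i=5, bit28=0)
  nb ##.##: next=.  (t=4,i=7, bit27=0)
  nb ##.#.: next=#  (t=1,i=5, bit26=1)
  nb ##..#: next=.  (t=2,i=3, bit25=0)
  nb ##...: next=#  (t=0,i=6, bit24=1)
  nb #.###: next=#  (t=0,i=3, bit23=1)
  nb #.##.: next=#  (t=4,i=8, bit22=1)
  nb #.#.#: next=#  (t=0,i=1, bit21=1)
  nb #.#..: next=#  (t=8,i=10, bit20=1)
  nb #..##: next=.  (t=2,i=4, bit19=0)
  nb #..#.: next=.  (t=4,i=0, bit18=0)
  nb #...#: next=#  (t=4,i=3, bit17=1)
  nb #....: next=.  (t=0,i=7, bit16=0)
  nb .####: next=#  (t=1,i=2, bit15=1)
  nb .###.: next=#  (t=0,i=4, bit14=1)
  nb .##.#: next=.  (t=2,i=6, bit13=0)
  nb .##..: next=.  (t=4,i=9, bit12=0)
  nb .#.##: next=#  (t=0,i=2, bit11=1)
  nb .#.#.: next=.  (t=0,i=0, bit10=0)
  nb .#..#: next=#  (t=8,i=0, bit9=1)
  nb .#...: next=#  (t=4,i=2, bit8=1)
  nb ..###: next=.  (t=3,i=7, bit7=0)
  nb ..##.: next=.  (t=2,i=5, bit6=0)
  nb ..#.#: next=#  (t=0,i=10, bit5=1)
  nb ..#..: next=.  (t=4,i=1, bit4=0)
  nb ...##: next=#  (t=3,i=6, bit3=1)
  nb ...#.: next=.  (t=0,i=9, bit2=0)
  nb ....#: next=#  (t=0,i=8, bit1=1)
  nb .....: next=.  (t=3,i=3, bit0=0)
  bits 10000101111100101100101100101010 = 2247281450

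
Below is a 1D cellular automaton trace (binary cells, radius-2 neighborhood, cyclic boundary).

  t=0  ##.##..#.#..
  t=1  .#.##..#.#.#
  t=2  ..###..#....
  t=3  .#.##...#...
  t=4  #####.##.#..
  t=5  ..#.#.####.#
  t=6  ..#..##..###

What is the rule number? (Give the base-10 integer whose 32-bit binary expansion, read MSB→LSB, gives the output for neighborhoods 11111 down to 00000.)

3034216748

  [31] ##### => #  t=4,i=2
  [30] ####. => .  t=4,i=3
  [29] ###.# => #  t=4,i=4
  [28] ###.. => #  t=2,i=4
  [27] ##.## => .  t=0,i=2
  [26] ##.#. => #  t=4,i=8
  [25] ##..# => .  t=0,i=5
  [24] ##... => .  t=3,i=5
  [23] #.### => #  t=5,i=6
  [22] #.##. => #  t=0,i=3
  [21] #.#.# => .  t=1,i=1
  [20] #.#.. => #  t=0,i=9
  [19] #..## => #  t=0,i=11
  [18] #..#. => .  t=0,i=6
  [17] #...# => #  t=3,i=6
  [16] #.... => .  t=2,i=9
  [15] .#### => .  t=4,i=1
  [14] .###. => #  t=2,i=3
  [13] .##.# => #  t=0,i=1
  [12] .##.. => #  t=0,i=4
  [11] .#.## => #  t=1,i=2
  [10] .#.#. => .  t=0,i=8
  [9] .#..# => .  t=0,i=10
  [8] .#... => #  t=2,i=8
  [7] ..### => .  t=2,i=2
  [6] ..##. => .  t=0,i=0
  [5] ..#.# => #  t=0,i=7
  [4] ..#.. => .  t=2,i=7
  [3] ...## => #  t=2,i=1
  [2] ...#. => #  t=3,i=0
  [1] ....# => .  t=2,i=0
  [0] ..... => .  t=2,i=10
  bits 10110100110110100111100100101100 = 3034216748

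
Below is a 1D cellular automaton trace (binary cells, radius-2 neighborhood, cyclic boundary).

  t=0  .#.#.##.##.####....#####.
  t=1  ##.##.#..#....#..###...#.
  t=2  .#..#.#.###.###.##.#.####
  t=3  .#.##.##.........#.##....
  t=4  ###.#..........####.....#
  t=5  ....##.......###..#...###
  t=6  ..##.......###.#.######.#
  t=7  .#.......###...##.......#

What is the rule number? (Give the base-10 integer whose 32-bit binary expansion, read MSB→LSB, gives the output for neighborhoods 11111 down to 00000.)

272509374

  nb #####: next=.  (t=0,i=21, bit31=0)
  nb ####.: next=.  (t=0,i=13, bit30=0)
  nb ###.#: next=.  (t=2,i=10, bit29=0)
  nb ###..: next=#  (t=0,i=14, bit28=1)
  nb ##.##: next=.  (t=0,i=7, bit27=0)
  nb ##.#.: next=.  (t=1,i=5, bit26=0)
  nb ##..#: next=.  (t=0,i=24, bit25=0)
  nb ##...: next=.  (t=0,i=15, bit24=0)
  nb #.###: next=.  (t=0,i=11, bit23=0)
  nb #.##.: next=.  (t=0,i=5, bit22=0)
  nb #.#.#: next=#  (t=0,i=3, bit21=1)
  nb #.#..: next=#  (t=1,i=6, bit20=1)
  nb #..##: next=#  (t=1,i=16, bit19=1)
  nb #..#.: next=#  (t=0,i=0, bit18=1)
  nb #...#: next=#  (t=1,i=21, bit17=1)
  nb #....: next=.  (t=0,i=16, bit16=0)
  nb .####: next=.  (t=0,i=12, bit15=0)
  nb .###.: next=.  (t=1,i=18, bit14=0)
  nb .##.#: next=#  (t=0,i=6, bit13=1)
  nb .##..: next=.  (t=3,i=7, bit12=0)
  nb .#.##: next=#  (t=0,i=4, bit11=1)
  nb .#.#.: next=.  (t=0,i=2, bit10=0)
  nb .#..#: next=.  (t=1,i=7, bit9=0)
  nb .#...: next=#  (t=1,i=10, bit8=1)
  nb ..###: next=#  (t=0,i=19, bit7=1)
  nb ..##.: next=.  (t=5,i=4, bit6=0)
  nb ..#.#: next=#  (t=0,i=1, bit5=1)
  nb ..#..: next=#  (t=1,i=9, bit4=1)
  nb ...##: next=#  (t=0,i=18, bit3=1)
  nb ...#.: next=#  (t=1,i=13, bit2=1)
  nb ....#: next=#  (t=0,i=17, bit1=1)
  nb .....: next=.  (t=3,i=10, bit0=0)
  bits 00010000001111100010100110111110 = 272509374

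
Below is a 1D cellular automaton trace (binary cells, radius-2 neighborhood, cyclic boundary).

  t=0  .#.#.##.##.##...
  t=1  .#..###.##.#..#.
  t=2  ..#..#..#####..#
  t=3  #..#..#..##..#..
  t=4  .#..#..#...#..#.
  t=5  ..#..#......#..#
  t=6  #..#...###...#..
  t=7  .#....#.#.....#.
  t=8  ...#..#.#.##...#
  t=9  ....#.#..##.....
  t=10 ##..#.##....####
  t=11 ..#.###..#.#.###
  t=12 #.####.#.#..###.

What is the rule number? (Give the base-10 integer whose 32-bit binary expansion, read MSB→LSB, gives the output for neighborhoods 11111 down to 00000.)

  ##### -> #   bit 31 = 1  t=2,i=10
  ####. -> .   bit 30 = 0  t=2,i=11
  ###.# -> .   bit 29 = 0  t=1,i=6
  ###.. -> .   bit 28 = 0  t=2,i=12
  ##.## -> .   bit 27 = 0  t=0,i=7
  ##.#. -> #   bit 26 = 1  t=1,i=10
  ##..# -> #   bit 25 = 1  t=2,i=13
  ##... -> .   bit 24 = 0  t=0,i=13
  #.### -> #   bit 23 = 1  t=11,i=4
  #.##. -> #   bit 22 = 1  t=0,i=5
  #.#.# -> .   bit 21 = 0  t=0,i=3
  #.#.. -> #   bit 20 = 1  t=1,i=11
  #..## -> .   bit 19 = 0  t=1,i=3
  #..#. -> .   bit 18 = 0  t=1,i=0
  #...# -> .   bit 17 = 0  t=4,i=9
  #.... -> #   bit 16 = 1  t=0,i=14
  .#### -> #   bit 15 = 1  t=2,i=9
  .###. -> #   bit 14 = 1  t=1,i=5
  .##.# -> #   bit 13 = 1  t=0,i=6
  .##.. -> .   bit 12 = 0  t=0,i=12
  .#.## -> #   bit 11 = 1  t=0,i=4
  .#.#. -> .   bit 10 = 0  t=0,i=2
  .#..# -> #   bit 9 = 1  t=1,i=2
  .#... -> .   bit 8 = 0  t=4,i=8
  ..### -> .   bit 7 = 0  t=1,i=4
  ..##. -> .   bit 6 = 0  t=3,i=9
  ..#.# -> #   bit 5 = 1  t=0,i=1
  ..#.. -> .   bit 4 = 0  t=1,i=1
  ...## -> #   bit 3 = 1  t=6,i=6
  ...#. -> .   bit 2 = 0  t=0,i=0
  ....# -> .   bit 1 = 0  t=0,i=15
  ..... -> #   bit 0 = 1  t=5,i=8
  bits 10000110110100011110101000101001 = 2261903913

2261903913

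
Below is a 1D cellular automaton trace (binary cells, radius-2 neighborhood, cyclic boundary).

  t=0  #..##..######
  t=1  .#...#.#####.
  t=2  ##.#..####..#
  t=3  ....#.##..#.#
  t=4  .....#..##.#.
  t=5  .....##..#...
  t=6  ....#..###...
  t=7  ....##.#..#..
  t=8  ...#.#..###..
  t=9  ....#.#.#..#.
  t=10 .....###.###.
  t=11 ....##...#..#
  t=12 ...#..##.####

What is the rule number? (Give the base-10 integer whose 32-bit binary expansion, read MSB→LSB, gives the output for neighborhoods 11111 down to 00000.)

2208738968

  #####|#  b31=1 t=0,i=9
  ####.|.  b30=0 t=0,i=12
  ###.#|.  b29=0 t=2,i=1
  ###..|.  b28=0 t=0,i=0
  ##.##|.  b27=0 t=10,i=8
  ##.#.|.  b26=0 t=2,i=2
  ##..#|#  b25=1 t=0,i=1
  ##...|#  b24=1 t=6,i=10
  #.###|#  b23=1 t=1,i=7
  #.##.|.  b22=0 t=3,i=6
  #.#.#|#  b21=1 t=9,i=6
  #.#..|.  b20=0 t=2,i=3
  #..##|.  b19=0 t=0,i=2
  #..#.|#  b18=1 t=1,i=0
  #...#|#  b17=1 t=1,i=3
  #....|.  b16=0 t=3,i=1
  .####|#  b15=1 t=0,i=8
  .###.|.  b14=0 t=2,i=0
  .##.#|#  b13=1 t=4,i=9
  .##..|.  b12=0 t=0,i=4
  .#.##|#  b11=1 t=1,i=6
  .#.#.|#  b10=1 t=3,i=11
  .#..#|#  b9=1 t=2,i=4
  .#...|.  b8=0 t=1,i=2
  ..###|#  b7=1 t=0,i=7
  ..##.|.  b6=0 t=0,i=3
  ..#.#|.  b5=0 t=1,i=5
  ..#..|#  b4=1 t=1,i=1
  ...##|#  b3=1 t=5,i=4
  ...#.|.  b2=0 t=1,i=4
  ....#|.  b1=0 t=3,i=2
  .....|.  b0=0 t=4,i=1
  bits 10000011101001101010111010011000 = 2208738968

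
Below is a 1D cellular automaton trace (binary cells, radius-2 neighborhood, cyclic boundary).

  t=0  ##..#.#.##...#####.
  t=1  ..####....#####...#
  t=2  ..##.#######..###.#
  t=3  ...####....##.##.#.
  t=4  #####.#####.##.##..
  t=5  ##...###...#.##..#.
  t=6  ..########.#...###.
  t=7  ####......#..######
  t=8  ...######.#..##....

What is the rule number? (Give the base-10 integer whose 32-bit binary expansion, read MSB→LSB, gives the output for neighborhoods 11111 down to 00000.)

528999611

  ##### -> .   bit 31 = 0  t=0,i=15
  ####. -> .   bit 30 = 0  t=0,i=16
  ###.# -> .   bit 29 = 0  t=0,i=17
  ###.. -> #   bit 28 = 1  t=1,i=5
  ##.## -> #   bit 27 = 1  t=0,i=18
  ##.#. -> #   bit 26 = 1  t=2,i=17
  ##..# -> #   bit 25 = 1  t=0,i=2
  ##... -> #   bit 24 = 1  t=0,i=10
  #.### -> #   bit 23 = 1  t=2,i=5
  #.##. -> .   bit 22 = 0  t=0,i=0
  #.#.# -> .   bit 21 = 0  t=0,i=6
  #.#.. -> .   bit 20 = 0  t=2,i=18
  #..## -> .   bit 19 = 0  t=1,i=1
  #..#. -> #   bit 18 = 1  t=0,i=3
  #...# -> #   bit 17 = 1  t=0,i=11
  #.... -> #   bit 16 = 1  t=1,i=7
  .#### -> #   bit 15 = 1  t=0,i=14
  .###. -> #   bit 14 = 1  t=2,i=15
  .##.# -> #   bit 13 = 1  t=2,i=3
  .##.. -> .   bit 12 = 0  t=0,i=1
  .#.## -> .   bit 11 = 0  t=0,i=7
  .#.#. -> #   bit 10 = 1  t=0,i=5
  .#..# -> .   bit 9 = 0  t=1,i=0
  .#... -> .   bit 8 = 0  t=3,i=18
  ..### -> #   bit 7 = 1  t=0,i=13
  ..##. -> .   bit 6 = 0  t=2,i=2
  ..#.# -> #   bit 5 = 1  t=0,i=4
  ..#.. -> #   bit 4 = 1  t=1,i=18
  ...## -> #   bit 3 = 1  t=0,i=12
  ...#. -> .   bit 2 = 0  t=1,i=17
  ....# -> #   bit 1 = 1  t=1,i=8
  ..... -> #   bit 0 = 1  t=7,i=6
  bits 00011111100001111110010010111011 = 528999611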